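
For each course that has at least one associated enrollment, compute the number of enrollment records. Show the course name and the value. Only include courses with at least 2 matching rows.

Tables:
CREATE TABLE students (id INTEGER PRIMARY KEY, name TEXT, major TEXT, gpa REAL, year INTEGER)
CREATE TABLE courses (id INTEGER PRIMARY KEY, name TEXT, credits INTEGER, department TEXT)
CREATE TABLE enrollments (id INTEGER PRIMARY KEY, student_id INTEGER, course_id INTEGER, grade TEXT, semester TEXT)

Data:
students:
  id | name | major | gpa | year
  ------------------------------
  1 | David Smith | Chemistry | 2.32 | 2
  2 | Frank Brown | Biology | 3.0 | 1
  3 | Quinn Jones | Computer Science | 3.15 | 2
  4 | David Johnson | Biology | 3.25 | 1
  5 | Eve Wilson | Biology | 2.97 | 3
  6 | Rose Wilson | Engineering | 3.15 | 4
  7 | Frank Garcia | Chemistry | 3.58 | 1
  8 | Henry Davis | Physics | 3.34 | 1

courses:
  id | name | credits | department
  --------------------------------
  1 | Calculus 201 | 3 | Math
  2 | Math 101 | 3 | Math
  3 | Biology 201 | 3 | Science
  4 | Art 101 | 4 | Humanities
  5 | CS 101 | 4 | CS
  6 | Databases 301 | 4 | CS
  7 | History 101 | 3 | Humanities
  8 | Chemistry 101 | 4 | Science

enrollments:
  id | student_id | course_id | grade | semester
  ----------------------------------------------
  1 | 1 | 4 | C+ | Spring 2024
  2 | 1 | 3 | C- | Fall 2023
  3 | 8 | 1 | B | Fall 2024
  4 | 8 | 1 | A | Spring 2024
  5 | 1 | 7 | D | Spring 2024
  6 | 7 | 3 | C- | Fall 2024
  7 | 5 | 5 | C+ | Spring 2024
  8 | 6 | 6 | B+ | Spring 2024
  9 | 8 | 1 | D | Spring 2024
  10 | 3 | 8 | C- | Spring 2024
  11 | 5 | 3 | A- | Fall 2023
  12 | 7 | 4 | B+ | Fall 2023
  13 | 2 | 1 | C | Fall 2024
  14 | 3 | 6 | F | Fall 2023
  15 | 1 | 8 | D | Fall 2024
SELECT p.name, COUNT(*) AS n FROM enrollments c JOIN courses p ON c.course_id = p.id GROUP BY p.id, p.name HAVING COUNT(*) >= 2

Execution result:
name | n
Calculus 201 | 4
Biology 201 | 3
Art 101 | 2
Databases 301 | 2
Chemistry 101 | 2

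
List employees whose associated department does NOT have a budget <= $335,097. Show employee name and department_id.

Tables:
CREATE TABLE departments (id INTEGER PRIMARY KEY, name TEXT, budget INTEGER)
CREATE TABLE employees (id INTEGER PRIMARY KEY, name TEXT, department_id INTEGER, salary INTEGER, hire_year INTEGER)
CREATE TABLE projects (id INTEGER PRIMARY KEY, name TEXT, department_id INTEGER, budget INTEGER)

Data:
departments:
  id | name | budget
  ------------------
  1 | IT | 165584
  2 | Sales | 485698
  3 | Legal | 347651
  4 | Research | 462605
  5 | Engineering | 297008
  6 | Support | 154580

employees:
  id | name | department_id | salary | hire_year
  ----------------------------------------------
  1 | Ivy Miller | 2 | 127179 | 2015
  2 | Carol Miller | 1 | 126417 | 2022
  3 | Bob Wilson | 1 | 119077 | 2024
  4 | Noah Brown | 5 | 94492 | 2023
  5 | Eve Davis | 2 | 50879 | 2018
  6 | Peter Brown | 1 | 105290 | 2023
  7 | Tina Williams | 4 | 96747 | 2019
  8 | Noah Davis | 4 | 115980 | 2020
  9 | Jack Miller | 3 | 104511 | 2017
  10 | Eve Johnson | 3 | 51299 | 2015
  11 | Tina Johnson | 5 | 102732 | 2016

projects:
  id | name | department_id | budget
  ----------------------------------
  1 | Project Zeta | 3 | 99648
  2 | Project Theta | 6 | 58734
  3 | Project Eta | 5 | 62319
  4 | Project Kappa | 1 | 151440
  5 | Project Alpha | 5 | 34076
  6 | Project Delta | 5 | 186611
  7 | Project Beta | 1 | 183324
SELECT name, department_id FROM employees WHERE department_id NOT IN (SELECT id FROM departments WHERE budget <= 335097)

Execution result:
name | department_id
Ivy Miller | 2
Eve Davis | 2
Tina Williams | 4
Noah Davis | 4
Jack Miller | 3
Eve Johnson | 3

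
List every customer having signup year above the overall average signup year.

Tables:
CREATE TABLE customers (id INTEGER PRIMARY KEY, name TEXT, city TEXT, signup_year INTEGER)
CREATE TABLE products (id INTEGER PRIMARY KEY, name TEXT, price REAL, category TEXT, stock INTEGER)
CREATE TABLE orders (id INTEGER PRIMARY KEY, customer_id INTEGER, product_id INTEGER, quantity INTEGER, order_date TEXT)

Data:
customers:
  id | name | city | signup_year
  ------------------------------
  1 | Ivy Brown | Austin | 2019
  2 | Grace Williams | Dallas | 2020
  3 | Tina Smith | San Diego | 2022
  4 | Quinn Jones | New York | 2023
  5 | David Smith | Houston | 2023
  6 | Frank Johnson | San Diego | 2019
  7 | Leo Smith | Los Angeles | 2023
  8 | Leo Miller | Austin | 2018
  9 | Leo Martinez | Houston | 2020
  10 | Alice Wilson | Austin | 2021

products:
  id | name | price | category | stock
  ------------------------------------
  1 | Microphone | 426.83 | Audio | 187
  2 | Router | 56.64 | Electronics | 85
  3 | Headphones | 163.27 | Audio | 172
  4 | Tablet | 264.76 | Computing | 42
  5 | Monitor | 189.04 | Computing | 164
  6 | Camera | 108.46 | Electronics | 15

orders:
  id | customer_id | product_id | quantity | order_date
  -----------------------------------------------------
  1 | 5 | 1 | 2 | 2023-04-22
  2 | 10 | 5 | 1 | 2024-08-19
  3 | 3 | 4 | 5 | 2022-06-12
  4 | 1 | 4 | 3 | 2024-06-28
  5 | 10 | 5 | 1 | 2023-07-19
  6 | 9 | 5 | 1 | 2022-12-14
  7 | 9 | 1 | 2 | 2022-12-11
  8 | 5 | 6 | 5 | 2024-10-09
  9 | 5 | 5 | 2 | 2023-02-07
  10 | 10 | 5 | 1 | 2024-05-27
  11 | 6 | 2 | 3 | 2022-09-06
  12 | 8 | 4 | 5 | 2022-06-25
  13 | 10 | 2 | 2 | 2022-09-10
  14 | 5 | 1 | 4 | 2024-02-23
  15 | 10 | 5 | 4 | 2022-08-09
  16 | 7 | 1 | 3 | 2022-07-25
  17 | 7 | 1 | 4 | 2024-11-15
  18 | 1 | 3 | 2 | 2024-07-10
SELECT name, signup_year FROM customers WHERE signup_year > (SELECT AVG(signup_year) FROM customers)

Execution result:
name | signup_year
Tina Smith | 2022
Quinn Jones | 2023
David Smith | 2023
Leo Smith | 2023
Alice Wilson | 2021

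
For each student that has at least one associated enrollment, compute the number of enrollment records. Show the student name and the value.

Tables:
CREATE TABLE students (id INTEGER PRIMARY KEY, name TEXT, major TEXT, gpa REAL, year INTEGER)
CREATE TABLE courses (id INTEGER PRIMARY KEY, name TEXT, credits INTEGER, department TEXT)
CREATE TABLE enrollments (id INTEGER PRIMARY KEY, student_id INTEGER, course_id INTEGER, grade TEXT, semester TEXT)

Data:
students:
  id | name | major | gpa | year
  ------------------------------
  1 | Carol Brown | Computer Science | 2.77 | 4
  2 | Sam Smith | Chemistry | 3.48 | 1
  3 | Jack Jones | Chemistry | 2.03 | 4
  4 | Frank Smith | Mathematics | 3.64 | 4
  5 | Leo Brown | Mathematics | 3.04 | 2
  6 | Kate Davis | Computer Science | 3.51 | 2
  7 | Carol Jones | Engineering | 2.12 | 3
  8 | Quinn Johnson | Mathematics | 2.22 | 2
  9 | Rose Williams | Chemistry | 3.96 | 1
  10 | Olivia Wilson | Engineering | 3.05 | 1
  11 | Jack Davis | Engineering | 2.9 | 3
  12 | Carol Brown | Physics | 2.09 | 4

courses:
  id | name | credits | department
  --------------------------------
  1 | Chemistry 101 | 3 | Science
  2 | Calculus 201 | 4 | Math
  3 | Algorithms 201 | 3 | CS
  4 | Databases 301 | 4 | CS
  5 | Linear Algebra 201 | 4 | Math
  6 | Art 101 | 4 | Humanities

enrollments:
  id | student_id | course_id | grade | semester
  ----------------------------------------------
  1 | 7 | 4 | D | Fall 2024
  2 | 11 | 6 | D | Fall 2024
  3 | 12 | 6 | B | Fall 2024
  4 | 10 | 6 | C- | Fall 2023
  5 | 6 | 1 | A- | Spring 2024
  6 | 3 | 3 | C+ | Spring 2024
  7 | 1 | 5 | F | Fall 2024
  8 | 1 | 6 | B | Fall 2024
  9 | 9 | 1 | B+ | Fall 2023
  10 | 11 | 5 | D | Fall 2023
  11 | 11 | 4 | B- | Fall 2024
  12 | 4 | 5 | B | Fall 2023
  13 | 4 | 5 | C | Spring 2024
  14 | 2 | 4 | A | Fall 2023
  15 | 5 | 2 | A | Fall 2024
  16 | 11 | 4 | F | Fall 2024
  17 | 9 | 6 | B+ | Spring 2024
SELECT p.name, COUNT(*) AS n FROM enrollments c JOIN students p ON c.student_id = p.id GROUP BY p.id, p.name

Execution result:
name | n
Carol Brown | 2
Sam Smith | 1
Jack Jones | 1
Frank Smith | 2
Leo Brown | 1
Kate Davis | 1
Carol Jones | 1
Rose Williams | 2
Olivia Wilson | 1
Jack Davis | 4
Carol Brown | 1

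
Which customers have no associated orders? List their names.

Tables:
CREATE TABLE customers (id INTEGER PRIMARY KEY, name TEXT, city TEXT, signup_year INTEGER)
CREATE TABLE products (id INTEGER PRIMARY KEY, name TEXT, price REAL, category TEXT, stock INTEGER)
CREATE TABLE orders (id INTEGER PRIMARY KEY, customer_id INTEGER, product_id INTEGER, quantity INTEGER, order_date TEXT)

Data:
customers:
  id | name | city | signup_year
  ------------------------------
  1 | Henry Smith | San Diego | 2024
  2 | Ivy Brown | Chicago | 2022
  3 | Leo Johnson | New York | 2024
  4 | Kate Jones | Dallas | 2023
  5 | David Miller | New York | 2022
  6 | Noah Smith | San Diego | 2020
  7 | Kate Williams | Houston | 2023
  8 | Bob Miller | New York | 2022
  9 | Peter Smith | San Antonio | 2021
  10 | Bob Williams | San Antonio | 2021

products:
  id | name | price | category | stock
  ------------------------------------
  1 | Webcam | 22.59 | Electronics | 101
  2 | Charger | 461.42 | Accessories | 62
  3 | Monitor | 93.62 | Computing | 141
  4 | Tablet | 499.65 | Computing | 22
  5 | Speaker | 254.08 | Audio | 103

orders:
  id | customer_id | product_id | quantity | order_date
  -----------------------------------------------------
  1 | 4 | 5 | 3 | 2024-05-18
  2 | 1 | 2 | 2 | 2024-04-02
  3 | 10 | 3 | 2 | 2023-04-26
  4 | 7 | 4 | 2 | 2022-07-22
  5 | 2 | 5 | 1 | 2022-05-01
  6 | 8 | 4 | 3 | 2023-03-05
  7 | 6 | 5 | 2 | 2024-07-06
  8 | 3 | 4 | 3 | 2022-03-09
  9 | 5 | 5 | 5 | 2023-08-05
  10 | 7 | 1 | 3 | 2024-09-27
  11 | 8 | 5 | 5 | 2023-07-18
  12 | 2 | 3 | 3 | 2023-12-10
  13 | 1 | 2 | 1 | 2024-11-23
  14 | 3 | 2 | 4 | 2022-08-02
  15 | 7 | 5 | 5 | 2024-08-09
SELECT p.name FROM customers p LEFT JOIN orders c ON c.customer_id = p.id WHERE c.id IS NULL

Execution result:
Peter Smith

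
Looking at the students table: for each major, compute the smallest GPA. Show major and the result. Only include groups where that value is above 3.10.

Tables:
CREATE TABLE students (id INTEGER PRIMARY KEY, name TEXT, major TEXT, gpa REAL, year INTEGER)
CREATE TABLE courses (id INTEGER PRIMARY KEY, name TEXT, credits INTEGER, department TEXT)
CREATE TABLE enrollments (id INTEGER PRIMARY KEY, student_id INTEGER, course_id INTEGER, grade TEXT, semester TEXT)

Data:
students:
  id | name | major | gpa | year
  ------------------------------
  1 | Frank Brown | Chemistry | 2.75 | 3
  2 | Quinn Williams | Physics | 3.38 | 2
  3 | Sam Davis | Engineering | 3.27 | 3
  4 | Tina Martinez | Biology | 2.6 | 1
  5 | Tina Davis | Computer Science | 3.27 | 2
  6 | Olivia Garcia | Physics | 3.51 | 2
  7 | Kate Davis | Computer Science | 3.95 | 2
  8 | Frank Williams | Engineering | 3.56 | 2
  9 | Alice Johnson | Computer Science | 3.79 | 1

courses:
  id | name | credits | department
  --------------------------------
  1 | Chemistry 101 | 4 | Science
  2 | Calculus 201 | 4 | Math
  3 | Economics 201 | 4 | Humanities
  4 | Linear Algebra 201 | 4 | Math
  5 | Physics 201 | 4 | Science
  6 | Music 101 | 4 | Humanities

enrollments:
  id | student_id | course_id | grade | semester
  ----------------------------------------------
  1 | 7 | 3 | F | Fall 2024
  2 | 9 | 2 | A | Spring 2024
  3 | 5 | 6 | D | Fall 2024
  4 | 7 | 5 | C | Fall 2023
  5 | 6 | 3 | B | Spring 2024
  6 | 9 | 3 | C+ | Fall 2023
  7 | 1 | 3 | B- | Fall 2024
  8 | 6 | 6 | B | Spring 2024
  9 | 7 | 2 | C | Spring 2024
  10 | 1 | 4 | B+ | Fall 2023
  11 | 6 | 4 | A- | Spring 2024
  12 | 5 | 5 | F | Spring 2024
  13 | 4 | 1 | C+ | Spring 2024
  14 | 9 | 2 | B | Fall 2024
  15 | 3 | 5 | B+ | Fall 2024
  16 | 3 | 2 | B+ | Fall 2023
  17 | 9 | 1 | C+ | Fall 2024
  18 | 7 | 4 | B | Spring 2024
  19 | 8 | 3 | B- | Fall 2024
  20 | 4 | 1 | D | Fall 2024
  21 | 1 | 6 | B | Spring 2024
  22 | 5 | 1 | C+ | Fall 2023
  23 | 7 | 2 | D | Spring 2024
SELECT major, MIN(gpa) AS min_gpa FROM students GROUP BY major HAVING MIN(gpa) > 3.1

Execution result:
major | min_gpa
Computer Science | 3.27
Engineering | 3.27
Physics | 3.38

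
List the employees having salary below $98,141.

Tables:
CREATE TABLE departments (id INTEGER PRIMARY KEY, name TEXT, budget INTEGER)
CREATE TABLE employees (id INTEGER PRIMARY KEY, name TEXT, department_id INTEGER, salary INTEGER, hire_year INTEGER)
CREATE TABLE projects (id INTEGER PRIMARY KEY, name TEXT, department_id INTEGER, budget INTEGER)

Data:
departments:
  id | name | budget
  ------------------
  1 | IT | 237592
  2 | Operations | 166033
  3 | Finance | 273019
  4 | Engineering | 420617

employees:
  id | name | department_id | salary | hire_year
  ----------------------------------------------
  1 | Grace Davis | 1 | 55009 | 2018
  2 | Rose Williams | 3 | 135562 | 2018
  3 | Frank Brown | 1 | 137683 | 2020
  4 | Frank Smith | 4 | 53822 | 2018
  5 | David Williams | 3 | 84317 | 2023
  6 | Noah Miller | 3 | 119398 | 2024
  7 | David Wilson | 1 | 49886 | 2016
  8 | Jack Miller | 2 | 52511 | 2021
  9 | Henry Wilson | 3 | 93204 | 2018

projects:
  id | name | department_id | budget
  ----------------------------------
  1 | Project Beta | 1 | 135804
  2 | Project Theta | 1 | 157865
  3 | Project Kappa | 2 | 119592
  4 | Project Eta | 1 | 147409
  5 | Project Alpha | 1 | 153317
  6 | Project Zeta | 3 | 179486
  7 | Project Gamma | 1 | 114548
SELECT name, salary FROM employees WHERE salary < 98141

Execution result:
name | salary
Grace Davis | 55009
Frank Smith | 53822
David Williams | 84317
David Wilson | 49886
Jack Miller | 52511
Henry Wilson | 93204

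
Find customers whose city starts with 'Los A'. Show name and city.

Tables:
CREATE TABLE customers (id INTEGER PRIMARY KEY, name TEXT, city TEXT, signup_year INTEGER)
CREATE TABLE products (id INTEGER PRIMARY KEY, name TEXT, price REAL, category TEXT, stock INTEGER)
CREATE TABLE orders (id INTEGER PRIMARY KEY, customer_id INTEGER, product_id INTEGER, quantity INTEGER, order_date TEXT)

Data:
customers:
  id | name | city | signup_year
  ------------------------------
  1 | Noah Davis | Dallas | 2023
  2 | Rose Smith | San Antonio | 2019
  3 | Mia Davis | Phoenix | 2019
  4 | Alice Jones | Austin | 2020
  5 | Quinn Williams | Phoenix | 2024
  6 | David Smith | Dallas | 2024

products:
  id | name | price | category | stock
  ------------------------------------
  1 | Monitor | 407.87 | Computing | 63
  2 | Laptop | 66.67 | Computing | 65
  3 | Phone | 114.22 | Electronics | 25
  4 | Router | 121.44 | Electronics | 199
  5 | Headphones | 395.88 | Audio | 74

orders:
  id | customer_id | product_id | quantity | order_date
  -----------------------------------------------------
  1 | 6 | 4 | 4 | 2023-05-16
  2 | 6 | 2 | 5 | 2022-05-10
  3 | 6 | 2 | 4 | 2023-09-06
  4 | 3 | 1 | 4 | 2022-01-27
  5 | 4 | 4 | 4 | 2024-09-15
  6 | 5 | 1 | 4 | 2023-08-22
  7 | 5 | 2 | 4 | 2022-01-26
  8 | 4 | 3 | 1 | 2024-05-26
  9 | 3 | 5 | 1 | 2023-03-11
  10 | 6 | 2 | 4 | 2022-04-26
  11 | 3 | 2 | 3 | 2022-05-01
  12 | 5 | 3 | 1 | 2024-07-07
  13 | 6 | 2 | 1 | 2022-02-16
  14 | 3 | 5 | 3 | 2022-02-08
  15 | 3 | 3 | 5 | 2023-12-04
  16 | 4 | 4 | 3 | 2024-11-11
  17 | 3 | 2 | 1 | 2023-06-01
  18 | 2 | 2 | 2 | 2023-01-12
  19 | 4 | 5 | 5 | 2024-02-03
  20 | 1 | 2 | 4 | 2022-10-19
SELECT name, city FROM customers WHERE city LIKE 'Los A%'

Execution result:
(no rows)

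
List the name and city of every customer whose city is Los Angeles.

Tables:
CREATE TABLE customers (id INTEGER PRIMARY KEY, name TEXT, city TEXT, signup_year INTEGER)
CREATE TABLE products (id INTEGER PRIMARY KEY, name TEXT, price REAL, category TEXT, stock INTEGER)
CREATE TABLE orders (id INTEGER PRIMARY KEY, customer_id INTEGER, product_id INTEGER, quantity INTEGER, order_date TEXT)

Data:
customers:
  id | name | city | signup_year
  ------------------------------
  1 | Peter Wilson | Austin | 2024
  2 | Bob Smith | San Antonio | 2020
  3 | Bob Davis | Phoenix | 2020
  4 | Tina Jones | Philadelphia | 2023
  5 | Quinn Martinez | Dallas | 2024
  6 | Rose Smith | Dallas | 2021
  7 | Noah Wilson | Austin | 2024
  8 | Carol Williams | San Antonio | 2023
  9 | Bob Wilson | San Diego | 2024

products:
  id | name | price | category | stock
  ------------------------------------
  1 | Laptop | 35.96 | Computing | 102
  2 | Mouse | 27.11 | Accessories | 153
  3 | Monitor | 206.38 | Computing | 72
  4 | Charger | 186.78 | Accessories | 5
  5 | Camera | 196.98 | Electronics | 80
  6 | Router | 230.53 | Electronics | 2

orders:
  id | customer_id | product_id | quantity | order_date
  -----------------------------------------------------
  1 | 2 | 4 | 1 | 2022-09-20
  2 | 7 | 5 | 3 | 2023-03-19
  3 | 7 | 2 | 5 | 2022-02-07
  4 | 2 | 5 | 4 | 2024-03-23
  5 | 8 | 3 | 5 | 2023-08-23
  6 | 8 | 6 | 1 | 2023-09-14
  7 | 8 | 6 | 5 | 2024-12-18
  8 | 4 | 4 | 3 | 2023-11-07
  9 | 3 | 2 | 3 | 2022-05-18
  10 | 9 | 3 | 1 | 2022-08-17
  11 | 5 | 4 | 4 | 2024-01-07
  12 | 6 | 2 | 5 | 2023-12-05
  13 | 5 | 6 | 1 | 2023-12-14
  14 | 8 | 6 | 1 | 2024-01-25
SELECT name, city FROM customers WHERE city = 'Los Angeles'

Execution result:
(no rows)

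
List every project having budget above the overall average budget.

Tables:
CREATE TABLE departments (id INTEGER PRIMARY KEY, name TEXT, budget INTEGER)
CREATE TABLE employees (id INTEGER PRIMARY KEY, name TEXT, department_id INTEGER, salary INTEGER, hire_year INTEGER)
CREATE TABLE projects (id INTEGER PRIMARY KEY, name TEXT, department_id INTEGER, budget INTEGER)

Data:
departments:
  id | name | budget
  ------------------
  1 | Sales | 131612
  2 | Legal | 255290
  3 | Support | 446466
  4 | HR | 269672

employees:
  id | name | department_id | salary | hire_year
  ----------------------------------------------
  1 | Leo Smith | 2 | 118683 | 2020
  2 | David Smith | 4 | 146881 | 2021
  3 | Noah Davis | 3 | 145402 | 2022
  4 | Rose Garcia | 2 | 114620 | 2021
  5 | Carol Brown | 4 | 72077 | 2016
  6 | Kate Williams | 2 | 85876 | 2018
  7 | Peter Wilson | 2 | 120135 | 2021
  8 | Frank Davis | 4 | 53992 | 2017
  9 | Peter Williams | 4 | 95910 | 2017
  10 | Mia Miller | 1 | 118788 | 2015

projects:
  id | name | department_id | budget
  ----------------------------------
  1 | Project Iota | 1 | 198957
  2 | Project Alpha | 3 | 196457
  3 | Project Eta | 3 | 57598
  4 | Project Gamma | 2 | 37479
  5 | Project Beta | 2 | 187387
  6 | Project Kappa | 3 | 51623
SELECT name, budget FROM projects WHERE budget > (SELECT AVG(budget) FROM projects)

Execution result:
name | budget
Project Iota | 198957
Project Alpha | 196457
Project Beta | 187387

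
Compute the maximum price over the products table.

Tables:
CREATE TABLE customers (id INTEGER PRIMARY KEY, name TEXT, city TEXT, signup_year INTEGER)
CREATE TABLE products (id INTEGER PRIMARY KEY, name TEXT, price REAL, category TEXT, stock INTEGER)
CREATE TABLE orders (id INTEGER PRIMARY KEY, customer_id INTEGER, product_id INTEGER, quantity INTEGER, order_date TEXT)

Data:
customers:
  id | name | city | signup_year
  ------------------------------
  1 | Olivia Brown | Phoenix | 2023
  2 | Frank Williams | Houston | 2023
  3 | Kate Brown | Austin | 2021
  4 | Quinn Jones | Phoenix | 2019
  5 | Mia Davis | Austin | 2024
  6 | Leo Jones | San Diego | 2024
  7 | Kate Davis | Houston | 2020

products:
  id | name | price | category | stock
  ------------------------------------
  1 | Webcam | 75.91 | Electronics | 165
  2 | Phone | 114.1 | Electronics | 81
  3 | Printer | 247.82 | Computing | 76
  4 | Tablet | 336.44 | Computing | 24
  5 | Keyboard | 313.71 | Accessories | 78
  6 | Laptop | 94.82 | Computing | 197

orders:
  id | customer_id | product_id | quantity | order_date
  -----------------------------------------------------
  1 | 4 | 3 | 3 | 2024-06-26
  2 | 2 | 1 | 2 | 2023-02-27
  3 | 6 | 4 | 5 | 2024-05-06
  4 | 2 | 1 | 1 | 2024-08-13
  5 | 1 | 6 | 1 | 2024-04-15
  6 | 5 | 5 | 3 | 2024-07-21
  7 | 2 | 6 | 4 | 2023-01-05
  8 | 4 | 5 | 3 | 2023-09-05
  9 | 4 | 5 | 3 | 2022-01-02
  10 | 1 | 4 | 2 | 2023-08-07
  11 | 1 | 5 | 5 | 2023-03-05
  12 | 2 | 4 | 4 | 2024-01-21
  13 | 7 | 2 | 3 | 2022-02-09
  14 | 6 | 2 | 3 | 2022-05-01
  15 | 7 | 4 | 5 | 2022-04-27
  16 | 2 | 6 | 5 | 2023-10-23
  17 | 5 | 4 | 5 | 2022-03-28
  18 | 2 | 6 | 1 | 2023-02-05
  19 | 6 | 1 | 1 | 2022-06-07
SELECT MAX(price) FROM products

Execution result:
336.44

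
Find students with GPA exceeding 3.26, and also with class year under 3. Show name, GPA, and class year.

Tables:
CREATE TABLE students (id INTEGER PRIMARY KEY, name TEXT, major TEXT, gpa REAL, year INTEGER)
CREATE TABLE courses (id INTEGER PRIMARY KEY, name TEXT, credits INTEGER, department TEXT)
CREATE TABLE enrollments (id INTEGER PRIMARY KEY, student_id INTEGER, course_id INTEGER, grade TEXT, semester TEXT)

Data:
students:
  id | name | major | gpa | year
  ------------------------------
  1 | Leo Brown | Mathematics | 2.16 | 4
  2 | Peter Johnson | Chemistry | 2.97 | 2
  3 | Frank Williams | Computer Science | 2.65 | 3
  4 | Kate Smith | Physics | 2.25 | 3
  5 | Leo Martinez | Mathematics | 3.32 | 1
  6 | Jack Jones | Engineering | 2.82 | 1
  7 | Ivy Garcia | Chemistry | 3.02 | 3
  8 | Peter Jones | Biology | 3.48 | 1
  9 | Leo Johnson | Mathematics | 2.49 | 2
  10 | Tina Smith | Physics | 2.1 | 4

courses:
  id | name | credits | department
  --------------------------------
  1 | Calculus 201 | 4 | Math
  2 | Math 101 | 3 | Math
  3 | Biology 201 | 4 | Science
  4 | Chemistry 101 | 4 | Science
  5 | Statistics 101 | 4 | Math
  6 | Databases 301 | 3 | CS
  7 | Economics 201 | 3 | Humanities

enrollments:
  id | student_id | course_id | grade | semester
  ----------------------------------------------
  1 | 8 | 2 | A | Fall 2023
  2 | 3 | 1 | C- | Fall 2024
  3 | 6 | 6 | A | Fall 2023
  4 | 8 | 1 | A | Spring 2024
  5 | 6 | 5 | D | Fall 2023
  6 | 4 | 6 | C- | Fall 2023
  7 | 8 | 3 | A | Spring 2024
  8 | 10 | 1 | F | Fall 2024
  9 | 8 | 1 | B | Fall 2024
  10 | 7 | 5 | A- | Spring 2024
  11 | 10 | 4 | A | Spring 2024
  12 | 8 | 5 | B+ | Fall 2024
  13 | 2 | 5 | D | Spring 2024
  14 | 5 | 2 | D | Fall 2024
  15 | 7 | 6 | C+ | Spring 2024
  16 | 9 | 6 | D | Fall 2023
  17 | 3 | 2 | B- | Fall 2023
SELECT name, gpa, year FROM students WHERE gpa > 3.26 AND year < 3

Execution result:
name | gpa | year
Leo Martinez | 3.32 | 1
Peter Jones | 3.48 | 1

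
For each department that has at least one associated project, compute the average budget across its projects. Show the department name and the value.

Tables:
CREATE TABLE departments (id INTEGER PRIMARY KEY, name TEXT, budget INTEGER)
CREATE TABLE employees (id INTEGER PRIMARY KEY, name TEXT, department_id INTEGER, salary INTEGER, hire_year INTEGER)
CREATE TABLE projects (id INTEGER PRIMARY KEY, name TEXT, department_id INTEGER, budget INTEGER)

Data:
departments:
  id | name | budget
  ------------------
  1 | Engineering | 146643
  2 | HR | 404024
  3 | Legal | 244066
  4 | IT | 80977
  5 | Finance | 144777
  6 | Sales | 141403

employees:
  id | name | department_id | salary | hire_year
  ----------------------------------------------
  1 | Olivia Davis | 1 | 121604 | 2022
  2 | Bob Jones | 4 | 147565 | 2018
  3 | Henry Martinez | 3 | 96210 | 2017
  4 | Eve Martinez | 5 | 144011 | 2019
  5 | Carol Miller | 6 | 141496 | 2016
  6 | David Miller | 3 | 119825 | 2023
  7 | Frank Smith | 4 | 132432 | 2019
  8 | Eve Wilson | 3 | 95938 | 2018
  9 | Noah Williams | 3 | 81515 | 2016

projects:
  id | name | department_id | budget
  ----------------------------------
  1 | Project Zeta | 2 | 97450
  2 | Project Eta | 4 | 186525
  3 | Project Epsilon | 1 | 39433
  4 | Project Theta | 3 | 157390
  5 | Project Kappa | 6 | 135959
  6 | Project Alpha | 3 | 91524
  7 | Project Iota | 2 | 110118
SELECT p.name, AVG(c.budget) AS avg_budget FROM projects c JOIN departments p ON c.department_id = p.id GROUP BY p.id, p.name

Execution result:
name | avg_budget
Engineering | 39433.00
HR | 103784.00
Legal | 124457.00
IT | 186525.00
Sales | 135959.00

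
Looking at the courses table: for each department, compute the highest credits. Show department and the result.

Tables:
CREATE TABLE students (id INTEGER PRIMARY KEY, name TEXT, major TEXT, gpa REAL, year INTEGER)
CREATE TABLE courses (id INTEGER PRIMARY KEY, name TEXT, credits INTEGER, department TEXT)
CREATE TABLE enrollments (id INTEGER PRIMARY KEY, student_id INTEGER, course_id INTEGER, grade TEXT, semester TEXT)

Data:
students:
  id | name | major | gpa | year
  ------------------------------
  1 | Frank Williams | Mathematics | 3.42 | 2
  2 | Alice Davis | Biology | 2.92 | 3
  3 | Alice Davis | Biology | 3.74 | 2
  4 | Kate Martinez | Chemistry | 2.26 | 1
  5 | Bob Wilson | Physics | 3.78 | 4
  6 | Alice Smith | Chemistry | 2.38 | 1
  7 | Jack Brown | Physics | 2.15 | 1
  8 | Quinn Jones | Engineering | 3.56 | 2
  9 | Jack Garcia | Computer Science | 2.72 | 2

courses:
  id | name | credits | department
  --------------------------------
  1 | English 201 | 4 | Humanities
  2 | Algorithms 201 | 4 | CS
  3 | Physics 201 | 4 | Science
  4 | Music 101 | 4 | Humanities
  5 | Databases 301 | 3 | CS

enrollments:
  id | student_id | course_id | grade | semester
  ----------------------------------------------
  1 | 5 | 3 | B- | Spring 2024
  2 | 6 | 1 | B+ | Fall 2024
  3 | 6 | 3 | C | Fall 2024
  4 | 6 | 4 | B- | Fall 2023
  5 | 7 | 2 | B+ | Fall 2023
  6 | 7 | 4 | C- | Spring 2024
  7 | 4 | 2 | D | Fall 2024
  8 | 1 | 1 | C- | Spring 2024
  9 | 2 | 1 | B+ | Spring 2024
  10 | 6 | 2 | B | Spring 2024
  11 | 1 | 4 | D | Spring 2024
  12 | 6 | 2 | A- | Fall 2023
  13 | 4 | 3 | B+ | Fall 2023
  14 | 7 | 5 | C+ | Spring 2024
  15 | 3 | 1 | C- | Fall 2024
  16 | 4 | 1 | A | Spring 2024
SELECT department, MAX(credits) AS max_credits FROM courses GROUP BY department

Execution result:
department | max_credits
CS | 4
Humanities | 4
Science | 4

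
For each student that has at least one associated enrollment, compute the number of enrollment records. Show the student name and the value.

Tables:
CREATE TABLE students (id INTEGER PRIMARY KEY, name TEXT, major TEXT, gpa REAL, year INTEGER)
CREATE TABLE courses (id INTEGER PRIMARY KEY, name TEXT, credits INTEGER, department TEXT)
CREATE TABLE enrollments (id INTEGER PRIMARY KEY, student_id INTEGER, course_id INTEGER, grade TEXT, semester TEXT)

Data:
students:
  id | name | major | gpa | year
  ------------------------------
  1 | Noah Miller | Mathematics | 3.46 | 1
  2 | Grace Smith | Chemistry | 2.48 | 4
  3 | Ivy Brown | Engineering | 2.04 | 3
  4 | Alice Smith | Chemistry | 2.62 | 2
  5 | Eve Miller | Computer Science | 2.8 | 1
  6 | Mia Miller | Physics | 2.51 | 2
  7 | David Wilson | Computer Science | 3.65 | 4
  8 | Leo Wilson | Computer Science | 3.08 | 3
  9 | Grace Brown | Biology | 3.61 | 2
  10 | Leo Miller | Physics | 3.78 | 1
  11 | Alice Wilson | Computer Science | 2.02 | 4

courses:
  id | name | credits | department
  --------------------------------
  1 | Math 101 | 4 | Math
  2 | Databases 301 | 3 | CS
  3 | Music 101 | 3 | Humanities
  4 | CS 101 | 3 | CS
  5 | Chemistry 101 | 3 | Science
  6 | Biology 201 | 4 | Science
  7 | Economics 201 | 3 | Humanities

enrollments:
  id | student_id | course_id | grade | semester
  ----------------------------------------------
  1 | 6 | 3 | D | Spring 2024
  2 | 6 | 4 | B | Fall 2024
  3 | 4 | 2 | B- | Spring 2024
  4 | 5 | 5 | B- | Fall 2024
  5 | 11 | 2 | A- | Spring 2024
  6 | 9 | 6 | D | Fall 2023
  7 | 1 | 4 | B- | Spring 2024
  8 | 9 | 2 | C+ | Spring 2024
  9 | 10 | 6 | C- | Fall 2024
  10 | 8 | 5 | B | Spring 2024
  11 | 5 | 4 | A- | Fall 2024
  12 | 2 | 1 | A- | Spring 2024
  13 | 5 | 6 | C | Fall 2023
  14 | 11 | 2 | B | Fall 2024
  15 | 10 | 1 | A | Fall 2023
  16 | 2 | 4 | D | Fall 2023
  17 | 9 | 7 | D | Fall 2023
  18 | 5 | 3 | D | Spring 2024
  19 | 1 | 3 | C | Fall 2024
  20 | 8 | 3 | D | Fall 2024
SELECT p.name, COUNT(*) AS n FROM enrollments c JOIN students p ON c.student_id = p.id GROUP BY p.id, p.name

Execution result:
name | n
Noah Miller | 2
Grace Smith | 2
Alice Smith | 1
Eve Miller | 4
Mia Miller | 2
Leo Wilson | 2
Grace Brown | 3
Leo Miller | 2
Alice Wilson | 2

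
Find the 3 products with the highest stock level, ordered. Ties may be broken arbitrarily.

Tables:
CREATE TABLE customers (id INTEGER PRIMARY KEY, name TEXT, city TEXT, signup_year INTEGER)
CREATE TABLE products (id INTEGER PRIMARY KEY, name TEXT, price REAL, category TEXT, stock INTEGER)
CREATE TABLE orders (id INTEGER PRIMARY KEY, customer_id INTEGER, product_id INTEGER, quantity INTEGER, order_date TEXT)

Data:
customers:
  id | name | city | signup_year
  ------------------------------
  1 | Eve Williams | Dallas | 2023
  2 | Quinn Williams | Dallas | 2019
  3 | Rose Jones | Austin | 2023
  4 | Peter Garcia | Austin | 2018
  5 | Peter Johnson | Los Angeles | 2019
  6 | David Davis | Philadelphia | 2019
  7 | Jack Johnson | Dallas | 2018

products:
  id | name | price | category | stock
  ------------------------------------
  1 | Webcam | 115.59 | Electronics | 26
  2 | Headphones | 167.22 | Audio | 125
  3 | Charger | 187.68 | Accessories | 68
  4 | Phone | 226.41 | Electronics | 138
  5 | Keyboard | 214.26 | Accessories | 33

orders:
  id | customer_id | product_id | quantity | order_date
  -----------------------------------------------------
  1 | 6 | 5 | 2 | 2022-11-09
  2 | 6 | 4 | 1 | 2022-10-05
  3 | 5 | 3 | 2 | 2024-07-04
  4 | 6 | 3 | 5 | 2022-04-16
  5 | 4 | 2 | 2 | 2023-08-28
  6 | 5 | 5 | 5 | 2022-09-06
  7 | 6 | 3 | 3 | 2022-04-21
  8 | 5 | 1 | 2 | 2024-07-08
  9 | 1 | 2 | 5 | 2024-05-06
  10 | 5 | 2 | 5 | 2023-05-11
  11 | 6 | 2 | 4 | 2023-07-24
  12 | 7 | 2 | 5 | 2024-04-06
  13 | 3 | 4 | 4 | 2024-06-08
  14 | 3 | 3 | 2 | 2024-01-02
SELECT name, stock FROM products ORDER BY stock DESC LIMIT 3

Execution result:
name | stock
Phone | 138
Headphones | 125
Charger | 68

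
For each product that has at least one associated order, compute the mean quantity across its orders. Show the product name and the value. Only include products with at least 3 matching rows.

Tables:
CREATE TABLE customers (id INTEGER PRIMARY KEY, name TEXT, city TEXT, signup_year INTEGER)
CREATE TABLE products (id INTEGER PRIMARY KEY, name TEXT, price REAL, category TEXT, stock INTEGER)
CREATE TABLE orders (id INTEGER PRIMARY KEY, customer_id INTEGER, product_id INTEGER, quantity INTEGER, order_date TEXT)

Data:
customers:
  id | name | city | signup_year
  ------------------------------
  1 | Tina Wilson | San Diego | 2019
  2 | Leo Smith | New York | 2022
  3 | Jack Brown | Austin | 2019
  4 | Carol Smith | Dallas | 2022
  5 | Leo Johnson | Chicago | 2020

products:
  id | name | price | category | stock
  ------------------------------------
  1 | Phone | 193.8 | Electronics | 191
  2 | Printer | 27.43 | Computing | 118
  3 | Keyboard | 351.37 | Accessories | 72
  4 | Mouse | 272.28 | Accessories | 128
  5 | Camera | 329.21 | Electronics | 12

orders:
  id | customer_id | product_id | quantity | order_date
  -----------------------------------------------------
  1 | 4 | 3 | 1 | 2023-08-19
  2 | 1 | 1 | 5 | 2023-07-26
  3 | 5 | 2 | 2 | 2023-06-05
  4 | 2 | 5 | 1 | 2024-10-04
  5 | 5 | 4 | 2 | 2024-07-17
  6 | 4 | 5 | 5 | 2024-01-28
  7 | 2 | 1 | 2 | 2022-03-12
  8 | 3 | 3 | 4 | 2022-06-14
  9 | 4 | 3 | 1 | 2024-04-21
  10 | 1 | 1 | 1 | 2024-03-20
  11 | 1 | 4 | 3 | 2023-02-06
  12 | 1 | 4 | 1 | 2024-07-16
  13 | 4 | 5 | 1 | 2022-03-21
SELECT p.name, AVG(c.quantity) AS avg_quantity FROM orders c JOIN products p ON c.product_id = p.id GROUP BY p.id, p.name HAVING COUNT(*) >= 3

Execution result:
name | avg_quantity
Phone | 2.67
Keyboard | 2.00
Mouse | 2.00
Camera | 2.33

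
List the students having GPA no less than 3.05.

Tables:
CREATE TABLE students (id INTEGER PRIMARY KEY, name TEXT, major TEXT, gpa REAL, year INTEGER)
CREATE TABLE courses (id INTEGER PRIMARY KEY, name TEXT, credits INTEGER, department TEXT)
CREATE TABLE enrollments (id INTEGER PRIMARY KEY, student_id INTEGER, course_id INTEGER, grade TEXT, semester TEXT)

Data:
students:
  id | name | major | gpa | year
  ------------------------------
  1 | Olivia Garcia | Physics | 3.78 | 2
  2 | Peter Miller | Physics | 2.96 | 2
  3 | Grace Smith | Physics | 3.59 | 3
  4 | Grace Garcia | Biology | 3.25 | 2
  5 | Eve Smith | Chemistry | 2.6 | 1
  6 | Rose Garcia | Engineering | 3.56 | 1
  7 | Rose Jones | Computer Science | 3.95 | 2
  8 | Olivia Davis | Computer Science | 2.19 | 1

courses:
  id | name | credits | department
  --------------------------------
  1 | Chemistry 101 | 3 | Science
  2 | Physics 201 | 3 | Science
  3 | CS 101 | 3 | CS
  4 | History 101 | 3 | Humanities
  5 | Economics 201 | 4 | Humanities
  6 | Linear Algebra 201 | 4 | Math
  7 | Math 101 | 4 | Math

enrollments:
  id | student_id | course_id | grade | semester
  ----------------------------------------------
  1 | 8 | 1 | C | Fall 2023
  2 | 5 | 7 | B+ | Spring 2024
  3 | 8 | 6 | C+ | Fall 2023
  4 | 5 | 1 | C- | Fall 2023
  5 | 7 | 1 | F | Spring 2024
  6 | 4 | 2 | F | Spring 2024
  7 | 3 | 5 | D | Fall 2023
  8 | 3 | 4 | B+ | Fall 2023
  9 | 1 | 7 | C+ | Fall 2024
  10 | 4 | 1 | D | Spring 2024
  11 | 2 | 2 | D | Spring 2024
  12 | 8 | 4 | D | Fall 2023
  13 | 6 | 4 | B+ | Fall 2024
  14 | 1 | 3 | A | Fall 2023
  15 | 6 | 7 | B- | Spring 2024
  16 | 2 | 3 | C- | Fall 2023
SELECT name, gpa FROM students WHERE gpa >= 3.05

Execution result:
name | gpa
Olivia Garcia | 3.78
Grace Smith | 3.59
Grace Garcia | 3.25
Rose Garcia | 3.56
Rose Jones | 3.95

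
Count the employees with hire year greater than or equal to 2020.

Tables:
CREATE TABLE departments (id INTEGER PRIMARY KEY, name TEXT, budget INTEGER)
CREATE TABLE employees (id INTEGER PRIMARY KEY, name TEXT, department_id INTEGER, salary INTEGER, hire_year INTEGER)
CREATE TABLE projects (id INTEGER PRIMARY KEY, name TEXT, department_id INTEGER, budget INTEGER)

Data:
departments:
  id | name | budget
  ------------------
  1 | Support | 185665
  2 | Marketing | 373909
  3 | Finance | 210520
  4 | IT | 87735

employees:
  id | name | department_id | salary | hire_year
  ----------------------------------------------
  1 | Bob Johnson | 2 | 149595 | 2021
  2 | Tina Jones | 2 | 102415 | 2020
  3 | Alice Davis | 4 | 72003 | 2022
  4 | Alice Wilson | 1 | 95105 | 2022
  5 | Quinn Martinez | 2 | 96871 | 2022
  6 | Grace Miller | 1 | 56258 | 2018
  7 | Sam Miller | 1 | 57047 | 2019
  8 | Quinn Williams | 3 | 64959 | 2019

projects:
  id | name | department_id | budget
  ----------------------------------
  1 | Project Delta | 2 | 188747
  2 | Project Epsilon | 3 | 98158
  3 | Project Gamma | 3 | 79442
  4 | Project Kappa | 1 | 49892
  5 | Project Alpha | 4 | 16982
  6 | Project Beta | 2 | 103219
SELECT COUNT(*) FROM employees WHERE hire_year >= 2020

Execution result:
5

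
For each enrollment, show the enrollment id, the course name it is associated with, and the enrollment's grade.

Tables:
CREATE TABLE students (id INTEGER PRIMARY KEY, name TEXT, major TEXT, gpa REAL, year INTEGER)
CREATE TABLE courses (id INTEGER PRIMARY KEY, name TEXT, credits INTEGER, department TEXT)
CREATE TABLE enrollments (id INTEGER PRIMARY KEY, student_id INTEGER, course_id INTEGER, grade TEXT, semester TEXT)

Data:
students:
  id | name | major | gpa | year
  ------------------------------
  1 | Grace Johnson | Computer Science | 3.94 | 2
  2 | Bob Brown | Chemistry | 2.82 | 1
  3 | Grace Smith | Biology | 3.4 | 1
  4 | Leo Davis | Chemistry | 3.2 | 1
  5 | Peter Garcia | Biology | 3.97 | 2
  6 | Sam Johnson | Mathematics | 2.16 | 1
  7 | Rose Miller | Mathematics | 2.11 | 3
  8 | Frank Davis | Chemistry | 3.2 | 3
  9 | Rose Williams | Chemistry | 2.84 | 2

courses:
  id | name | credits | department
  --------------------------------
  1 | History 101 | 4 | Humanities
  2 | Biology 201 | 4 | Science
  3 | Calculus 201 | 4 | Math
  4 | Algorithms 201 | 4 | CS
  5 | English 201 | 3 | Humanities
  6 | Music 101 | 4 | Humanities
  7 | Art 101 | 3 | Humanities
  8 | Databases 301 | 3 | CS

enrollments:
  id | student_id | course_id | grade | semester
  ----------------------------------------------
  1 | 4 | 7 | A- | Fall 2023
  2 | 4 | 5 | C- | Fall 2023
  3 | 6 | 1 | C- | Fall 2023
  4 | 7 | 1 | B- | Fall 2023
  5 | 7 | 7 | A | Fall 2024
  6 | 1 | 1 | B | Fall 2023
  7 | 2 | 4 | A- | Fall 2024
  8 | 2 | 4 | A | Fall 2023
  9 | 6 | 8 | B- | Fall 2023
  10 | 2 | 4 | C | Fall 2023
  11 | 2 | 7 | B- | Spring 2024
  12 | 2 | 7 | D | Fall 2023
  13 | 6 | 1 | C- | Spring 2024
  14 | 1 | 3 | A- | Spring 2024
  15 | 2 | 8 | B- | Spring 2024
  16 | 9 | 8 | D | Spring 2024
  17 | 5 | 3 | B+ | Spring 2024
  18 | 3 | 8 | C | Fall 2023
SELECT c.id, p.name AS course, c.grade FROM enrollments c JOIN courses p ON c.course_id = p.id

Execution result:
id | course | grade
1 | Art 101 | A-
2 | English 201 | C-
3 | History 101 | C-
4 | History 101 | B-
5 | Art 101 | A
6 | History 101 | B
7 | Algorithms 201 | A-
8 | Algorithms 201 | A
9 | Databases 301 | B-
10 | Algorithms 201 | C
11 | Art 101 | B-
12 | Art 101 | D
13 | History 101 | C-
14 | Calculus 201 | A-
15 | Databases 301 | B-
16 | Databases 301 | D
17 | Calculus 201 | B+
18 | Databases 301 | C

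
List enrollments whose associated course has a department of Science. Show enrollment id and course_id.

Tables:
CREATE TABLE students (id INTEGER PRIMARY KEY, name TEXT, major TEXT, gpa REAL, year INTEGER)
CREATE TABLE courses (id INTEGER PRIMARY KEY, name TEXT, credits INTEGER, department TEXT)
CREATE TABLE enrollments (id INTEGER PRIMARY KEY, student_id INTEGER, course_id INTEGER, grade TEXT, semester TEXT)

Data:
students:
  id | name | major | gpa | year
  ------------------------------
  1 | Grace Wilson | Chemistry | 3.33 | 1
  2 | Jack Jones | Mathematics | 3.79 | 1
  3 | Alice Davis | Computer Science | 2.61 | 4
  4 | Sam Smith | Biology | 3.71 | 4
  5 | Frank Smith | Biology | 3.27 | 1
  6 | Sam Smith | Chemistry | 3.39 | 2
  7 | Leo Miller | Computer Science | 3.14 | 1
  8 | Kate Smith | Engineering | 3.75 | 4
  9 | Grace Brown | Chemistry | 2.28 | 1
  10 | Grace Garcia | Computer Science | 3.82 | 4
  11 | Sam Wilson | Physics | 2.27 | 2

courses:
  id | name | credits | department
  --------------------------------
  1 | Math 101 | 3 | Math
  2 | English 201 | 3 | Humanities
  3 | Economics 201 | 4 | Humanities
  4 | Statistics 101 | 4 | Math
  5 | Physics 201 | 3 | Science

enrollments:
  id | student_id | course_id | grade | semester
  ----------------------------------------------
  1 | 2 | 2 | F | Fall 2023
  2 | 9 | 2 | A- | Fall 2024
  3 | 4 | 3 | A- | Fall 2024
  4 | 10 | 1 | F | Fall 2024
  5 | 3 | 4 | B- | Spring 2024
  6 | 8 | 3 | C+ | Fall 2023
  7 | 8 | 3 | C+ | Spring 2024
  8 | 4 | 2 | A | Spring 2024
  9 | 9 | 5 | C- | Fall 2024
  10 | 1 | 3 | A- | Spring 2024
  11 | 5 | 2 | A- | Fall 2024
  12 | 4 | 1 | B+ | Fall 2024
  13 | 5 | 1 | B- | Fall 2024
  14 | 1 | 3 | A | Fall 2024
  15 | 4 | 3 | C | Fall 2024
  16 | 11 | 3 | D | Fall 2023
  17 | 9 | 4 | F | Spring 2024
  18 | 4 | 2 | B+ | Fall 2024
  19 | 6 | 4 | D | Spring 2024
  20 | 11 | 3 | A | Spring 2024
SELECT id, course_id FROM enrollments WHERE course_id IN (SELECT id FROM courses WHERE department = 'Science')

Execution result:
id | course_id
9 | 5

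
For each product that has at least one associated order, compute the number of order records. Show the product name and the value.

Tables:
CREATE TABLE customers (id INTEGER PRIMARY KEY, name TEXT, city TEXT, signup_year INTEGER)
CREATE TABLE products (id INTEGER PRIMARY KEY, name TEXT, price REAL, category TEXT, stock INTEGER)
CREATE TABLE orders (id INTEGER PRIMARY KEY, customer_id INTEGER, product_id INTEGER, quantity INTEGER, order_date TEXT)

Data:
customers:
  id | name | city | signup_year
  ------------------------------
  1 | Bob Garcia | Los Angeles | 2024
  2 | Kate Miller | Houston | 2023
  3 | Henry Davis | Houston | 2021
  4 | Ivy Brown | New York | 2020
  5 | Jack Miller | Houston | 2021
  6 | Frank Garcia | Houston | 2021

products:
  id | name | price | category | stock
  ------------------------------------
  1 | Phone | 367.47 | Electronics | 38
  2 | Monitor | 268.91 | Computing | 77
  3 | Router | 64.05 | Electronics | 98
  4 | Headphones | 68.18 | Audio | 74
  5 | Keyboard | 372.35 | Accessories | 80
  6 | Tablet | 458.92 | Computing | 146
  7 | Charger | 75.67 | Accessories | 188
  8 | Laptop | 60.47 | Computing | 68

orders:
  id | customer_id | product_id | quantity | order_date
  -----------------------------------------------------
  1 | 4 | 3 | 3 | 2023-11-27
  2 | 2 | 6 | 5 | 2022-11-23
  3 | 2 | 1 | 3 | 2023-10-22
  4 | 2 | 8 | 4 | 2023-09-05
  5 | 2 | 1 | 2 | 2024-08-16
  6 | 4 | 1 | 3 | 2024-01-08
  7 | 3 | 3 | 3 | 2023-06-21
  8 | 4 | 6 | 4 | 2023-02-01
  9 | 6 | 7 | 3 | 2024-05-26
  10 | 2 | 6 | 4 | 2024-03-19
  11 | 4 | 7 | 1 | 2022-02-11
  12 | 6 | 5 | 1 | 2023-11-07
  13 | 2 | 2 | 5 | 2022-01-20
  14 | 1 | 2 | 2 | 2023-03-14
SELECT p.name, COUNT(*) AS n FROM orders c JOIN products p ON c.product_id = p.id GROUP BY p.id, p.name

Execution result:
name | n
Phone | 3
Monitor | 2
Router | 2
Keyboard | 1
Tablet | 3
Charger | 2
Laptop | 1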